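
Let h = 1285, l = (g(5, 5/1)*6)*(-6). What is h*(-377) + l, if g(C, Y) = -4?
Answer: -484301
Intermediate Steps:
l = 144 (l = -4*6*(-6) = -24*(-6) = 144)
h*(-377) + l = 1285*(-377) + 144 = -484445 + 144 = -484301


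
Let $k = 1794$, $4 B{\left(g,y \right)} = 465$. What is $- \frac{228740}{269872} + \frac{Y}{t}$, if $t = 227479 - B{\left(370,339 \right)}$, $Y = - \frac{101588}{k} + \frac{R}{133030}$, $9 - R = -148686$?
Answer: $- \frac{620766886121150101}{732182214533869788} \approx -0.84783$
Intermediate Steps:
$R = 148695$ ($R = 9 - -148686 = 9 + 148686 = 148695$)
$B{\left(g,y \right)} = \frac{465}{4}$ ($B{\left(g,y \right)} = \frac{1}{4} \cdot 465 = \frac{465}{4}$)
$Y = - \frac{1324749281}{23865582}$ ($Y = - \frac{101588}{1794} + \frac{148695}{133030} = \left(-101588\right) \frac{1}{1794} + 148695 \cdot \frac{1}{133030} = - \frac{50794}{897} + \frac{29739}{26606} = - \frac{1324749281}{23865582} \approx -55.509$)
$t = \frac{909451}{4}$ ($t = 227479 - \frac{465}{4} = \frac{909451}{4} \approx 2.2736 \cdot 10^{5}$)
$- \frac{228740}{269872} + \frac{Y}{t} = - \frac{228740}{269872} - \frac{1324749281}{23865582 \cdot \frac{909451}{4}} = \left(-228740\right) \frac{1}{269872} - \frac{2649498562}{10852288707741} = - \frac{57185}{67468} - \frac{2649498562}{10852288707741} = - \frac{620766886121150101}{732182214533869788}$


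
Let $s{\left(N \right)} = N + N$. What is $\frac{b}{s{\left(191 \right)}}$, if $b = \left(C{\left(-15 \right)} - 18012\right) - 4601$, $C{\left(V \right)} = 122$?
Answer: $- \frac{22491}{382} \approx -58.877$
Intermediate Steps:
$b = -22491$ ($b = \left(122 - 18012\right) - 4601 = -17890 - 4601 = -22491$)
$s{\left(N \right)} = 2 N$
$\frac{b}{s{\left(191 \right)}} = - \frac{22491}{2 \cdot 191} = - \frac{22491}{382}$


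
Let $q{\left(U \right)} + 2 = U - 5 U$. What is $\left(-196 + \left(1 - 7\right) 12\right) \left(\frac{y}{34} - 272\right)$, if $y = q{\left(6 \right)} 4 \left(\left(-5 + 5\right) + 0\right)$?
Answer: $72896$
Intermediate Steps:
$q{\left(U \right)} = -2 - 4 U$ ($q{\left(U \right)} = -2 + \left(U - 5 U\right) = -2 - 4 U$)
$y = 0$ ($y = \left(-2 - 24\right) 4 \left(\left(-5 + 5\right) + 0\right) = \left(-2 - 24\right) 4 \left(0 + 0\right) = \left(-26\right) 4 \cdot 0 = \left(-104\right) 0 = 0$)
$\left(-196 + \left(1 - 7\right) 12\right) \left(\frac{y}{34} - 272\right) = \left(-196 + \left(1 - 7\right) 12\right) \left(\frac{0}{34} - 272\right) = \left(-196 - 72\right) \left(0 \cdot \frac{1}{34} - 272\right) = \left(-196 - 72\right) \left(0 - 272\right) = \left(-268\right) \left(-272\right) = 72896$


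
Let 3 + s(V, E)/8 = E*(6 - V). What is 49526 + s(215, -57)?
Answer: 144806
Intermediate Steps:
s(V, E) = -24 + 8*E*(6 - V) (s(V, E) = -24 + 8*(E*(6 - V)) = -24 + 8*E*(6 - V))
49526 + s(215, -57) = 49526 + (-24 + 48*(-57) - 8*(-57)*215) = 49526 + (-24 - 2736 + 98040) = 49526 + 95280 = 144806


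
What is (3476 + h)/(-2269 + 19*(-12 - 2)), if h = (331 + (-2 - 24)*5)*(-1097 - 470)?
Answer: 311491/2535 ≈ 122.88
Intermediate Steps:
h = -314967 (h = (331 - 26*5)*(-1567) = (331 - 130)*(-1567) = 201*(-1567) = -314967)
(3476 + h)/(-2269 + 19*(-12 - 2)) = (3476 - 314967)/(-2269 + 19*(-12 - 2)) = -311491/(-2269 + 19*(-14)) = -311491/(-2269 - 266) = -311491/(-2535) = -311491*(-1/2535) = 311491/2535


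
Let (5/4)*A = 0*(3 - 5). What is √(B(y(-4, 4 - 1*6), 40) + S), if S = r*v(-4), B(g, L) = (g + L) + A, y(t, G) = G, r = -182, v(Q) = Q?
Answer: √766 ≈ 27.677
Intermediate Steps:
A = 0 (A = 4*(0*(3 - 5))/5 = 4*(0*(-2))/5 = (⅘)*0 = 0)
B(g, L) = L + g (B(g, L) = (g + L) + 0 = (L + g) + 0 = L + g)
S = 728 (S = -182*(-4) = 728)
√(B(y(-4, 4 - 1*6), 40) + S) = √((40 + (4 - 1*6)) + 728) = √((40 + (4 - 6)) + 728) = √((40 - 2) + 728) = √(38 + 728) = √766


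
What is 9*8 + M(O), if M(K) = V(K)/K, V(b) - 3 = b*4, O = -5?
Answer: 377/5 ≈ 75.400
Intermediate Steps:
V(b) = 3 + 4*b (V(b) = 3 + b*4 = 3 + 4*b)
M(K) = (3 + 4*K)/K
9*8 + M(O) = 9*8 + (4 + 3/(-5)) = 72 + (4 + 3*(-1/5)) = 72 + (4 - 3/5) = 72 + 17/5 = 377/5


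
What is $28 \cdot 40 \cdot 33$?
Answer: $36960$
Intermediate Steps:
$28 \cdot 40 \cdot 33 = 1120 \cdot 33 = 36960$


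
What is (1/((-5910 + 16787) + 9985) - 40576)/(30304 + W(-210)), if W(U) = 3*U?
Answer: -846496511/619058988 ≈ -1.3674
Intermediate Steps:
(1/((-5910 + 16787) + 9985) - 40576)/(30304 + W(-210)) = (1/((-5910 + 16787) + 9985) - 40576)/(30304 + 3*(-210)) = (1/(10877 + 9985) - 40576)/(30304 - 630) = (1/20862 - 40576)/29674 = (1/20862 - 40576)*(1/29674) = -846496511/20862*1/29674 = -846496511/619058988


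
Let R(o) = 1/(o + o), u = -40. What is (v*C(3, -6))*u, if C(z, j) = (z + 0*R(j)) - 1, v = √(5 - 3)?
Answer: -80*√2 ≈ -113.14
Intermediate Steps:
R(o) = 1/(2*o)
v = √2 ≈ 1.4142
C(z, j) = -1 + z (C(z, j) = (z + 0*(1/(2*j))) - 1 = (z + 0) - 1 = z - 1 = -1 + z)
(v*C(3, -6))*u = (√2*(-1 + 3))*(-40) = (√2*2)*(-40) = (2*√2)*(-40) = -80*√2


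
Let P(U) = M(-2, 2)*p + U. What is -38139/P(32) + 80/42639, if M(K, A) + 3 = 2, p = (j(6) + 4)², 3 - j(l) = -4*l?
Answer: 1626283141/39611631 ≈ 41.056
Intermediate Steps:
j(l) = 3 + 4*l (j(l) = 3 - (-4)*l = 3 + 4*l)
p = 961 (p = ((3 + 4*6) + 4)² = ((3 + 24) + 4)² = (27 + 4)² = 31² = 961)
M(K, A) = -1 (M(K, A) = -3 + 2 = -1)
P(U) = -961 + U (P(U) = -1*961 + U = -961 + U)
-38139/P(32) + 80/42639 = -38139/(-961 + 32) + 80/42639 = -38139/(-929) + 80*(1/42639) = -38139*(-1/929) + 80/42639 = 38139/929 + 80/42639 = 1626283141/39611631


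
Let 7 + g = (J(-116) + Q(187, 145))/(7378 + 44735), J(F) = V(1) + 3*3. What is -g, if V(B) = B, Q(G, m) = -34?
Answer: 121605/17371 ≈ 7.0005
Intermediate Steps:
J(F) = 10 (J(F) = 1 + 3*3 = 1 + 9 = 10)
g = -121605/17371 (g = -7 + (10 - 34)/(7378 + 44735) = -7 - 24/52113 = -7 - 24*1/52113 = -7 - 8/17371 = -121605/17371 ≈ -7.0005)
-g = -1*(-121605/17371) = 121605/17371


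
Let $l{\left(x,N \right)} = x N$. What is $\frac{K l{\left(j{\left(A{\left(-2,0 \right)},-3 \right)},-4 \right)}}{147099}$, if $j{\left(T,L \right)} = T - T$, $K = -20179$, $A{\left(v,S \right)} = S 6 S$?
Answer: $0$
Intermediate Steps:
$A{\left(v,S \right)} = 6 S^{2}$ ($A{\left(v,S \right)} = 6 S S = 6 S^{2}$)
$j{\left(T,L \right)} = 0$
$l{\left(x,N \right)} = N x$
$\frac{K l{\left(j{\left(A{\left(-2,0 \right)},-3 \right)},-4 \right)}}{147099} = \frac{\left(-20179\right) \left(\left(-4\right) 0\right)}{147099} = \left(-20179\right) 0 \cdot \frac{1}{147099} = 0 \cdot \frac{1}{147099} = 0$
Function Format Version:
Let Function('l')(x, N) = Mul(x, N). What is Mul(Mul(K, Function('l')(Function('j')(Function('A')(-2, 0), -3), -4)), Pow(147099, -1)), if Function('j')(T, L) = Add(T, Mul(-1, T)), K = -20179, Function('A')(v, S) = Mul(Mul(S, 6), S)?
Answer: 0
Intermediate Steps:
Function('A')(v, S) = Mul(6, Pow(S, 2)) (Function('A')(v, S) = Mul(Mul(6, S), S) = Mul(6, Pow(S, 2)))
Function('j')(T, L) = 0
Function('l')(x, N) = Mul(N, x)
Mul(Mul(K, Function('l')(Function('j')(Function('A')(-2, 0), -3), -4)), Pow(147099, -1)) = Mul(Mul(-20179, Mul(-4, 0)), Pow(147099, -1)) = Mul(Mul(-20179, 0), Rational(1, 147099)) = Mul(0, Rational(1, 147099)) = 0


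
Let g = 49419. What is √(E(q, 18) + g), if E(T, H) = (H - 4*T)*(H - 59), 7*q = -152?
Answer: √2210873/7 ≈ 212.41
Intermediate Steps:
q = -152/7 (q = (⅐)*(-152) = -152/7 ≈ -21.714)
E(T, H) = (-59 + H)*(H - 4*T) (E(T, H) = (H - 4*T)*(-59 + H) = (-59 + H)*(H - 4*T))
√(E(q, 18) + g) = √((18² - 59*18 + 236*(-152/7) - 4*18*(-152/7)) + 49419) = √((324 - 1062 - 35872/7 + 10944/7) + 49419) = √(-30094/7 + 49419) = √(315839/7) = √2210873/7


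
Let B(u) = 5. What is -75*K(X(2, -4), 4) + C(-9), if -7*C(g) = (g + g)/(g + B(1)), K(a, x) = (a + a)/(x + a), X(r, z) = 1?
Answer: -429/14 ≈ -30.643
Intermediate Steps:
K(a, x) = 2*a/(a + x) (K(a, x) = (2*a)/(a + x) = 2*a/(a + x))
C(g) = -2*g/(7*(5 + g)) (C(g) = -(g + g)/(7*(g + 5)) = -2*g/(7*(5 + g)))
-75*K(X(2, -4), 4) + C(-9) = -150/(1 + 4) - 2*(-9)/(35 + 7*(-9)) = -150/5 - 2*(-9)/(35 - 63) = -150/5 - 2*(-9)/(-28) = -75*⅖ - 2*(-9)*(-1/28) = -30 - 9/14 = -429/14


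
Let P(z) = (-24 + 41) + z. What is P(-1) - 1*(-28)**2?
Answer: -768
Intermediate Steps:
P(z) = 17 + z
P(-1) - 1*(-28)**2 = (17 - 1) - 1*(-28)**2 = 16 - 1*784 = 16 - 784 = -768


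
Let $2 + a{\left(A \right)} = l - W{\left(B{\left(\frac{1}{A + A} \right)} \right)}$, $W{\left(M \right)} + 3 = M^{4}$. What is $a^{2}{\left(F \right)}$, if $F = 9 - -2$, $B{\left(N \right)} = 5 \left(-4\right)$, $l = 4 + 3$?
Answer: $25597440064$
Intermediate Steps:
$l = 7$
$B{\left(N \right)} = -20$
$W{\left(M \right)} = -3 + M^{4}$
$F = 11$ ($F = 9 + 2 = 11$)
$a{\left(A \right)} = -159992$ ($a{\left(A \right)} = -2 + \left(7 - \left(-3 + \left(-20\right)^{4}\right)\right) = -2 + \left(7 - \left(-3 + 160000\right)\right) = -2 + \left(7 - 159997\right) = -2 - 159990 = -159992$)
$a^{2}{\left(F \right)} = \left(-159992\right)^{2} = 25597440064$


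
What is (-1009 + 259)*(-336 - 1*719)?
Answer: 791250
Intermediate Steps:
(-1009 + 259)*(-336 - 1*719) = -750*(-336 - 719) = -750*(-1055) = 791250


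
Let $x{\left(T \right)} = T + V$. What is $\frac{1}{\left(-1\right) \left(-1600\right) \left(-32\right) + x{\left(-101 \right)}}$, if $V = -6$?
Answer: $- \frac{1}{51307} \approx -1.9491 \cdot 10^{-5}$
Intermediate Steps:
$x{\left(T \right)} = -6 + T$ ($x{\left(T \right)} = T - 6 = -6 + T$)
$\frac{1}{\left(-1\right) \left(-1600\right) \left(-32\right) + x{\left(-101 \right)}} = \frac{1}{\left(-1\right) \left(-1600\right) \left(-32\right) - 107} = \frac{1}{1600 \left(-32\right) - 107} = \frac{1}{-51200 - 107} = \frac{1}{-51307} = - \frac{1}{51307}$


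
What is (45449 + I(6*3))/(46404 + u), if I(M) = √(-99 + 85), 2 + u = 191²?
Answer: 45449/82883 + I*√14/82883 ≈ 0.54835 + 4.5144e-5*I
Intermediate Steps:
u = 36479 (u = -2 + 191² = -2 + 36481 = 36479)
I(M) = I*√14 (I(M) = √(-14) = I*√14)
(45449 + I(6*3))/(46404 + u) = (45449 + I*√14)/(46404 + 36479) = (45449 + I*√14)/82883 = (45449 + I*√14)*(1/82883) = 45449/82883 + I*√14/82883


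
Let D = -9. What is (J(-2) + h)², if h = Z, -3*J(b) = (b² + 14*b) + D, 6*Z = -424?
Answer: 32041/9 ≈ 3560.1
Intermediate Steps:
Z = -212/3 (Z = (⅙)*(-424) = -212/3 ≈ -70.667)
J(b) = 3 - 14*b/3 - b²/3 (J(b) = -((b² + 14*b) - 9)/3 = -(-9 + b² + 14*b)/3 = 3 - 14*b/3 - b²/3)
h = -212/3 ≈ -70.667
(J(-2) + h)² = ((3 - 14/3*(-2) - ⅓*(-2)²) - 212/3)² = ((3 + 28/3 - ⅓*4) - 212/3)² = ((3 + 28/3 - 4/3) - 212/3)² = (11 - 212/3)² = (-179/3)² = 32041/9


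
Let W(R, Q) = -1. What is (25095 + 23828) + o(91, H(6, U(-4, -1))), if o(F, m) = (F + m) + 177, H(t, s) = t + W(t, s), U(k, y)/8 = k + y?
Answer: 49196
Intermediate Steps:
U(k, y) = 8*k + 8*y (U(k, y) = 8*(k + y) = 8*k + 8*y)
H(t, s) = -1 + t (H(t, s) = t - 1 = -1 + t)
o(F, m) = 177 + F + m
(25095 + 23828) + o(91, H(6, U(-4, -1))) = (25095 + 23828) + (177 + 91 + (-1 + 6)) = 48923 + (177 + 91 + 5) = 48923 + 273 = 49196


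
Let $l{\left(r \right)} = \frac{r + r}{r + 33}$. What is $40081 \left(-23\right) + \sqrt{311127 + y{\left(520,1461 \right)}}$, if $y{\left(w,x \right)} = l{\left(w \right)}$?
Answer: $-921863 + \frac{\sqrt{95146011863}}{553} \approx -9.2131 \cdot 10^{5}$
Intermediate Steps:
$l{\left(r \right)} = \frac{2 r}{33 + r}$
$y{\left(w,x \right)} = \frac{2 w}{33 + w}$
$40081 \left(-23\right) + \sqrt{311127 + y{\left(520,1461 \right)}} = 40081 \left(-23\right) + \sqrt{311127 + 2 \cdot 520 \frac{1}{33 + 520}} = -921863 + \sqrt{311127 + 2 \cdot 520 \cdot \frac{1}{553}} = -921863 + \sqrt{311127 + \frac{1040}{553}} = -921863 + \sqrt{\frac{172054271}{553}} = -921863 + \frac{\sqrt{95146011863}}{553}$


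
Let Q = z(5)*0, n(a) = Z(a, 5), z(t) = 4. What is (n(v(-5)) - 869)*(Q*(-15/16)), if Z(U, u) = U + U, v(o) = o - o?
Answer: 0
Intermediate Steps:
v(o) = 0
Z(U, u) = 2*U
n(a) = 2*a
Q = 0 (Q = 4*0 = 0)
(n(v(-5)) - 869)*(Q*(-15/16)) = (2*0 - 869)*(0*(-15/16)) = (0 - 869)*(0*(-15*1/16)) = -0*(-15)/16 = -869*0 = 0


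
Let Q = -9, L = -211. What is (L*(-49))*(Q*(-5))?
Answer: 465255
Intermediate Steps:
(L*(-49))*(Q*(-5)) = (-211*(-49))*(-9*(-5)) = 10339*45 = 465255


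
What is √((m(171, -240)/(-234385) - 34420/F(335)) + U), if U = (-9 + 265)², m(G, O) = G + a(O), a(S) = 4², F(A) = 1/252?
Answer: I*√472908614048410395/234385 ≈ 2934.0*I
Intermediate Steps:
F(A) = 1/252
a(S) = 16
m(G, O) = 16 + G (m(G, O) = G + 16 = 16 + G)
U = 65536 (U = 256² = 65536)
√((m(171, -240)/(-234385) - 34420/F(335)) + U) = √(((16 + 171)/(-234385) - 34420/1/252) + 65536) = √((187*(-1/234385) - 34420*252) + 65536) = √((-187/234385 - 8673840) + 65536) = √(-2033017988587/234385 + 65536) = √(-2017657333227/234385) = I*√472908614048410395/234385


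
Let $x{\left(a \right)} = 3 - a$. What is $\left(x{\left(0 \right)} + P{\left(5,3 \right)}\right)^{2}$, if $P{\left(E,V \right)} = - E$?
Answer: $4$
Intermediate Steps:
$\left(x{\left(0 \right)} + P{\left(5,3 \right)}\right)^{2} = \left(\left(3 - 0\right) - 5\right)^{2} = \left(\left(3 + 0\right) - 5\right)^{2} = \left(3 - 5\right)^{2} = \left(-2\right)^{2} = 4$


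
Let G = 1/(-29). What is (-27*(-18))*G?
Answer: -486/29 ≈ -16.759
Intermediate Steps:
G = -1/29 ≈ -0.034483
(-27*(-18))*G = -27*(-18)*(-1/29) = 486*(-1/29) = -486/29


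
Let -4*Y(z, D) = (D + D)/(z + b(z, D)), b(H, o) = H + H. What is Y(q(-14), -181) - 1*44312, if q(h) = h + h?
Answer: -7444597/168 ≈ -44313.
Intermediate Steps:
b(H, o) = 2*H
q(h) = 2*h
Y(z, D) = -D/(6*z) (Y(z, D) = -(D + D)/(4*(z + 2*z)) = -2*D/(4*(3*z)) = -2*D*1/(3*z)/4 = -D/(6*z))
Y(q(-14), -181) - 1*44312 = -⅙*(-181)/2*(-14) - 1*44312 = -⅙*(-181)/(-28) - 44312 = -⅙*(-181)*(-1/28) - 44312 = -181/168 - 44312 = -7444597/168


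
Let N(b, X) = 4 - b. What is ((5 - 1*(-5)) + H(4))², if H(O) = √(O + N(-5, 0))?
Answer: (10 + √13)² ≈ 185.11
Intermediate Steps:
H(O) = √(9 + O) (H(O) = √(O + (4 - 1*(-5))) = √(O + (4 + 5)) = √(O + 9) = √(9 + O))
((5 - 1*(-5)) + H(4))² = ((5 - 1*(-5)) + √(9 + 4))² = ((5 + 5) + √13)² = (10 + √13)²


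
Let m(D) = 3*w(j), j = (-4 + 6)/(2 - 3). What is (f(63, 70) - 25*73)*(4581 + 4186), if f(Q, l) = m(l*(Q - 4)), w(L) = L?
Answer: -16052377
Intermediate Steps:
j = -2 (j = 2/(-1) = 2*(-1) = -2)
m(D) = -6 (m(D) = 3*(-2) = -6)
f(Q, l) = -6
(f(63, 70) - 25*73)*(4581 + 4186) = (-6 - 25*73)*(4581 + 4186) = (-6 - 1825)*8767 = -1831*8767 = -16052377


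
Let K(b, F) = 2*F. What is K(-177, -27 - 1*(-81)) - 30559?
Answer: -30451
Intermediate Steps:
K(-177, -27 - 1*(-81)) - 30559 = 2*(-27 - 1*(-81)) - 30559 = 2*(-27 + 81) - 30559 = 2*54 - 30559 = 108 - 30559 = -30451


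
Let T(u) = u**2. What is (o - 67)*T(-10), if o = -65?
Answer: -13200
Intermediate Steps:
(o - 67)*T(-10) = (-65 - 67)*(-10)**2 = -132*100 = -13200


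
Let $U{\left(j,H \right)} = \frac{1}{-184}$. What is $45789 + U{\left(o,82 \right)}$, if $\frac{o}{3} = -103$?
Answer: $\frac{8425175}{184} \approx 45789.0$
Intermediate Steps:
$o = -309$ ($o = 3 \left(-103\right) = -309$)
$U{\left(j,H \right)} = - \frac{1}{184}$
$45789 + U{\left(o,82 \right)} = 45789 - \frac{1}{184} = \frac{8425175}{184}$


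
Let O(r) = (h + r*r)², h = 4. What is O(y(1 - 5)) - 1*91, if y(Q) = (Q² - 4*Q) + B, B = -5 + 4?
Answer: 931134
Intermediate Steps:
B = -1
y(Q) = -1 + Q² - 4*Q (y(Q) = (Q² - 4*Q) - 1 = -1 + Q² - 4*Q)
O(r) = (4 + r²)² (O(r) = (4 + r*r)² = (4 + r²)²)
O(y(1 - 5)) - 1*91 = (4 + (-1 + (1 - 5)² - 4*(1 - 5))²)² - 1*91 = (4 + (-1 + (-4)² - 4*(-4))²)² - 91 = (4 + (-1 + 16 + 16)²)² - 91 = (4 + 31²)² - 91 = (4 + 961)² - 91 = 965² - 91 = 931225 - 91 = 931134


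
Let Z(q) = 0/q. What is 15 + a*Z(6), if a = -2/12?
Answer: 15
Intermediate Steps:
a = -1/6 (a = -2*1/12 = -1/6 ≈ -0.16667)
Z(q) = 0
15 + a*Z(6) = 15 - 1/6*0 = 15 + 0 = 15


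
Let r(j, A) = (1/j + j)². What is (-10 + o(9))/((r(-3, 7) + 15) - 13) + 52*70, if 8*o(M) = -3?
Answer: 3435413/944 ≈ 3639.2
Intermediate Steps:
r(j, A) = (j + 1/j)²
o(M) = -3/8 (o(M) = (⅛)*(-3) = -3/8)
(-10 + o(9))/((r(-3, 7) + 15) - 13) + 52*70 = (-10 - 3/8)/(((1 + (-3)²)²/(-3)² + 15) - 13) + 52*70 = -83/(8*(((1 + 9)²/9 + 15) - 13)) + 3640 = -83/(8*(((⅑)*10² + 15) - 13)) + 3640 = -83/(8*(((⅑)*100 + 15) - 13)) + 3640 = -83/(8*((100/9 + 15) - 13)) + 3640 = -83/(8*(235/9 - 13)) + 3640 = -83/(8*118/9) + 3640 = -83/8*9/118 + 3640 = -747/944 + 3640 = 3435413/944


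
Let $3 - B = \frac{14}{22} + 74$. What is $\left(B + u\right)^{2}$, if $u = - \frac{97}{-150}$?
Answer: $\frac{13720139689}{2722500} \approx 5039.5$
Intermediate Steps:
$B = - \frac{788}{11}$ ($B = 3 - \left(\frac{14}{22} + 74\right) = 3 - \left(14 \cdot \frac{1}{22} + 74\right) = 3 - \left(\frac{7}{11} + 74\right) = 3 - \frac{821}{11} = - \frac{788}{11} \approx -71.636$)
$u = \frac{97}{150}$ ($u = \left(-97\right) \left(- \frac{1}{150}\right) = \frac{97}{150} \approx 0.64667$)
$\left(B + u\right)^{2} = \left(- \frac{788}{11} + \frac{97}{150}\right)^{2} = \left(- \frac{117133}{1650}\right)^{2} = \frac{13720139689}{2722500}$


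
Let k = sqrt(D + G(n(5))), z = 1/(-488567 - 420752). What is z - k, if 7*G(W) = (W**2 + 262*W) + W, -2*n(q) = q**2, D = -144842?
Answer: -1/909319 - I*sqrt(28476707)/14 ≈ -1.0997e-6 - 381.17*I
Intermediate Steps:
z = -1/909319 (z = 1/(-909319) = -1/909319 ≈ -1.0997e-6)
n(q) = -q**2/2
G(W) = W**2/7 + 263*W/7 (G(W) = ((W**2 + 262*W) + W)/7 = (W**2 + 263*W)/7 = W**2/7 + 263*W/7)
k = I*sqrt(28476707)/14 (k = sqrt(-144842 + (-1/2*5**2)*(263 - 1/2*5**2)/7) = sqrt(-144842 + (-1/2*25)*(263 - 1/2*25)/7) = sqrt(-144842 + (1/7)*(-25/2)*(263 - 25/2)) = sqrt(-144842 + (1/7)*(-25/2)*(501/2)) = sqrt(-144842 - 12525/28) = sqrt(-4068101/28) = I*sqrt(28476707)/14 ≈ 381.17*I)
z - k = -1/909319 - I*sqrt(28476707)/14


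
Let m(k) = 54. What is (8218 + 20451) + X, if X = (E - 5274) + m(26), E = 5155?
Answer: 28604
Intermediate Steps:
X = -65 (X = (5155 - 5274) + 54 = -119 + 54 = -65)
(8218 + 20451) + X = (8218 + 20451) - 65 = 28669 - 65 = 28604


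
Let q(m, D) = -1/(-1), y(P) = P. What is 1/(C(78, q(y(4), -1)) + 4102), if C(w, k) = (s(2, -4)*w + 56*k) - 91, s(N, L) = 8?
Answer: 1/4691 ≈ 0.00021317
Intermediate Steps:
q(m, D) = 1 (q(m, D) = -1*(-1) = 1)
C(w, k) = -91 + 8*w + 56*k (C(w, k) = (8*w + 56*k) - 91 = -91 + 8*w + 56*k)
1/(C(78, q(y(4), -1)) + 4102) = 1/((-91 + 8*78 + 56*1) + 4102) = 1/((-91 + 624 + 56) + 4102) = 1/(589 + 4102) = 1/4691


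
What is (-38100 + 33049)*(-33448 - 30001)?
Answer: 320480899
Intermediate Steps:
(-38100 + 33049)*(-33448 - 30001) = -5051*(-63449) = 320480899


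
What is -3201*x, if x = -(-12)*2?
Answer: -76824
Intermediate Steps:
x = 24 (x = -4*(-6) = 24)
-3201*x = -3201*24 = -76824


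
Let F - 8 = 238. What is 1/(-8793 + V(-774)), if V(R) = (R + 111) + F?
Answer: -1/9210 ≈ -0.00010858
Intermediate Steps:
F = 246 (F = 8 + 238 = 246)
V(R) = 357 + R (V(R) = (R + 111) + 246 = (111 + R) + 246 = 357 + R)
1/(-8793 + V(-774)) = 1/(-8793 + (357 - 774)) = 1/(-8793 - 417) = 1/(-9210) = -1/9210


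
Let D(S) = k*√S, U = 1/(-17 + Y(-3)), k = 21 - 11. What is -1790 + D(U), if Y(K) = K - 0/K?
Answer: -1790 + I*√5 ≈ -1790.0 + 2.2361*I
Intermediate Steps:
Y(K) = K (Y(K) = K - 1*0 = K + 0 = K)
k = 10
U = -1/20 (U = 1/(-17 - 3) = 1/(-20) = -1/20 ≈ -0.050000)
D(S) = 10*√S
-1790 + D(U) = -1790 + 10*√(-1/20) = -1790 + 10*(I*√5/10) = -1790 + I*√5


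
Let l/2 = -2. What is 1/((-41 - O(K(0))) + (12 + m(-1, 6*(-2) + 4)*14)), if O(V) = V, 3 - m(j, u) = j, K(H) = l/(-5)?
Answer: 5/131 ≈ 0.038168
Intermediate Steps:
l = -4 (l = 2*(-2) = -4)
K(H) = ⅘ (K(H) = -4/(-5) = -4*(-⅕) = ⅘)
m(j, u) = 3 - j
1/((-41 - O(K(0))) + (12 + m(-1, 6*(-2) + 4)*14)) = 1/((-41 - 1*⅘) + (12 + (3 - 1*(-1))*14)) = 1/((-41 - ⅘) + (12 + (3 + 1)*14)) = 1/(-209/5 + (12 + 4*14)) = 1/(-209/5 + (12 + 56)) = 1/(-209/5 + 68) = 1/(131/5) = 5/131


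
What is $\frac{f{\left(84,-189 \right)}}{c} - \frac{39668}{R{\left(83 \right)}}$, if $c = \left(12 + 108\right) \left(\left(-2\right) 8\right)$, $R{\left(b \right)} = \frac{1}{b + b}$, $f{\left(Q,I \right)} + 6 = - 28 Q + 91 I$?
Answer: $- \frac{4214321801}{640} \approx -6.5849 \cdot 10^{6}$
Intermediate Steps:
$f{\left(Q,I \right)} = -6 - 28 Q + 91 I$ ($f{\left(Q,I \right)} = -6 + \left(- 28 Q + 91 I\right) = -6 - 28 Q + 91 I$)
$R{\left(b \right)} = \frac{1}{2 b}$
$c = -1920$ ($c = 120 \left(-16\right) = -1920$)
$\frac{f{\left(84,-189 \right)}}{c} - \frac{39668}{R{\left(83 \right)}} = \frac{-6 - 2352 + 91 \left(-189\right)}{-1920} - \frac{39668}{\frac{1}{2} \cdot \frac{1}{83}} = \left(-6 - 2352 - 17199\right) \left(- \frac{1}{1920}\right) - \frac{39668}{\frac{1}{2} \cdot \frac{1}{83}} = \left(-19557\right) \left(- \frac{1}{1920}\right) - 39668 \frac{1}{\frac{1}{166}} = \frac{6519}{640} - 6584888 = - \frac{4214321801}{640}$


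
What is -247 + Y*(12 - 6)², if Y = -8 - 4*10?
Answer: -1975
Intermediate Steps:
Y = -48 (Y = -8 - 40 = -48)
-247 + Y*(12 - 6)² = -247 - 48*(12 - 6)² = -247 - 48*6² = -247 - 48*36 = -247 - 1728 = -1975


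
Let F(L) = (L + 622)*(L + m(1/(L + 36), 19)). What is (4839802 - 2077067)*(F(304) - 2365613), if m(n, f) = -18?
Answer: -5803890145095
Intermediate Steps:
F(L) = (-18 + L)*(622 + L) (F(L) = (L + 622)*(L - 18) = (622 + L)*(-18 + L) = (-18 + L)*(622 + L))
(4839802 - 2077067)*(F(304) - 2365613) = (4839802 - 2077067)*((-11196 + 304² + 604*304) - 2365613) = 2762735*((-11196 + 92416 + 183616) - 2365613) = 2762735*(264836 - 2365613) = 2762735*(-2100777) = -5803890145095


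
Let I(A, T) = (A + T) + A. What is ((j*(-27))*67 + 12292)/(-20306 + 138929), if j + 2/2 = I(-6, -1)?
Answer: 37618/118623 ≈ 0.31712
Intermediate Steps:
I(A, T) = T + 2*A
j = -14 (j = -1 + (-1 + 2*(-6)) = -1 + (-1 - 12) = -1 - 13 = -14)
((j*(-27))*67 + 12292)/(-20306 + 138929) = (-14*(-27)*67 + 12292)/(-20306 + 138929) = (378*67 + 12292)/118623 = (25326 + 12292)*(1/118623) = 37618*(1/118623) = 37618/118623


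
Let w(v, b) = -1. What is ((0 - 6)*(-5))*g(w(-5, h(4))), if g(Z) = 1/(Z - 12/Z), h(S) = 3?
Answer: 30/11 ≈ 2.7273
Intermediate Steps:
((0 - 6)*(-5))*g(w(-5, h(4))) = ((0 - 6)*(-5))*(-1/(-12 + (-1)²)) = (-6*(-5))*(-1/(-12 + 1)) = 30*(-1/(-11)) = 30*(-1*(-1/11)) = 30*(1/11) = 30/11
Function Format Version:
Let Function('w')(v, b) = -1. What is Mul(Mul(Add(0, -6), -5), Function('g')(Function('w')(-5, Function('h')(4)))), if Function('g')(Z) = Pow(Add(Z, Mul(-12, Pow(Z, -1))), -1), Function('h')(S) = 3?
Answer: Rational(30, 11) ≈ 2.7273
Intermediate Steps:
Mul(Mul(Add(0, -6), -5), Function('g')(Function('w')(-5, Function('h')(4)))) = Mul(Mul(Add(0, -6), -5), Mul(-1, Pow(Add(-12, Pow(-1, 2)), -1))) = Mul(Mul(-6, -5), Mul(-1, Pow(Add(-12, 1), -1))) = Mul(30, Mul(-1, Pow(-11, -1))) = Mul(30, Mul(-1, Rational(-1, 11))) = Mul(30, Rational(1, 11)) = Rational(30, 11)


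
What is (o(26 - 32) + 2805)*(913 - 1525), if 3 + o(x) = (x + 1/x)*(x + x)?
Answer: -1760112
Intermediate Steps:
o(x) = -3 + 2*x*(x + 1/x) (o(x) = -3 + (x + 1/x)*(x + x) = -3 + (x + 1/x)*(2*x) = -3 + 2*x*(x + 1/x))
(o(26 - 32) + 2805)*(913 - 1525) = ((-1 + 2*(26 - 32)²) + 2805)*(913 - 1525) = ((-1 + 2*(-6)²) + 2805)*(-612) = ((-1 + 2*36) + 2805)*(-612) = ((-1 + 72) + 2805)*(-612) = (71 + 2805)*(-612) = 2876*(-612) = -1760112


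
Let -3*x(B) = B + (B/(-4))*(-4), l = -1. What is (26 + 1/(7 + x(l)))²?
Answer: 361201/529 ≈ 682.80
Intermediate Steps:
x(B) = -2*B/3 (x(B) = -(B + (B/(-4))*(-4))/3 = -(B + (B*(-¼))*(-4))/3 = -(B - B/4*(-4))/3 = -(B + B)/3 = -2*B/3)
(26 + 1/(7 + x(l)))² = (26 + 1/(7 - ⅔*(-1)))² = (26 + 1/(7 + ⅔))² = (26 + 1/(23/3))² = (26 + 3/23)² = (601/23)² = 361201/529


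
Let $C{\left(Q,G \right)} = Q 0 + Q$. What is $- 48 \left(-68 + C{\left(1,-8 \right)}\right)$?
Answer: $3216$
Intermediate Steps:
$C{\left(Q,G \right)} = Q$ ($C{\left(Q,G \right)} = 0 + Q = Q$)
$- 48 \left(-68 + C{\left(1,-8 \right)}\right) = - 48 \left(-68 + 1\right) = \left(-48\right) \left(-67\right) = 3216$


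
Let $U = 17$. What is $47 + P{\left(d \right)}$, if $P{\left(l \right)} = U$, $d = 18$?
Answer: $64$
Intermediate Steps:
$P{\left(l \right)} = 17$
$47 + P{\left(d \right)} = 47 + 17 = 64$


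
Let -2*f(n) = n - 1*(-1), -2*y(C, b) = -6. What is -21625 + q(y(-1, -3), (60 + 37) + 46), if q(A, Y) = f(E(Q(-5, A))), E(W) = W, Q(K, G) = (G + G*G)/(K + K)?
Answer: -216249/10 ≈ -21625.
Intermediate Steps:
y(C, b) = 3 (y(C, b) = -½*(-6) = 3)
Q(K, G) = (G + G²)/(2*K) (Q(K, G) = (G + G²)/((2*K)) = (G + G²)*(1/(2*K)) = (G + G²)/(2*K))
f(n) = -½ - n/2 (f(n) = -(n - 1*(-1))/2 = -(n + 1)/2 = -(1 + n)/2 = -½ - n/2)
q(A, Y) = -½ + A*(1 + A)/20 (q(A, Y) = -½ - A*(1 + A)/(4*(-5)) = -½ - A*(-1)*(1 + A)/(4*5) = -½ - (-1)*A*(1 + A)/20 = -½ + A*(1 + A)/20)
-21625 + q(y(-1, -3), (60 + 37) + 46) = -21625 + (-½ + (1/20)*3*(1 + 3)) = -21625 + (-½ + (1/20)*3*4) = -21625 + (-½ + ⅗) = -21625 + ⅒ = -216249/10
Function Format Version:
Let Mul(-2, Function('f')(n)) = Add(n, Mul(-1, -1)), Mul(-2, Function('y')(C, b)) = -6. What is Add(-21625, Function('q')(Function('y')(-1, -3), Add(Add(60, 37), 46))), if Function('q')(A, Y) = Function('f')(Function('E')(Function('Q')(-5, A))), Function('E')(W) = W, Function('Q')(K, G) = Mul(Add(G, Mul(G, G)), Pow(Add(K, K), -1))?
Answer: Rational(-216249, 10) ≈ -21625.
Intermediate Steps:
Function('y')(C, b) = 3 (Function('y')(C, b) = Mul(Rational(-1, 2), -6) = 3)
Function('Q')(K, G) = Mul(Rational(1, 2), Pow(K, -1), Add(G, Pow(G, 2))) (Function('Q')(K, G) = Mul(Add(G, Pow(G, 2)), Pow(Mul(2, K), -1)) = Mul(Add(G, Pow(G, 2)), Mul(Rational(1, 2), Pow(K, -1))) = Mul(Rational(1, 2), Pow(K, -1), Add(G, Pow(G, 2))))
Function('f')(n) = Add(Rational(-1, 2), Mul(Rational(-1, 2), n)) (Function('f')(n) = Mul(Rational(-1, 2), Add(n, Mul(-1, -1))) = Mul(Rational(-1, 2), Add(n, 1)) = Mul(Rational(-1, 2), Add(1, n)) = Add(Rational(-1, 2), Mul(Rational(-1, 2), n)))
Function('q')(A, Y) = Add(Rational(-1, 2), Mul(Rational(1, 20), A, Add(1, A))) (Function('q')(A, Y) = Add(Rational(-1, 2), Mul(Rational(-1, 2), Mul(Rational(1, 2), A, Pow(-5, -1), Add(1, A)))) = Add(Rational(-1, 2), Mul(Rational(-1, 2), Mul(Rational(1, 2), A, Rational(-1, 5), Add(1, A)))) = Add(Rational(-1, 2), Mul(Rational(-1, 2), Mul(Rational(-1, 10), A, Add(1, A)))) = Add(Rational(-1, 2), Mul(Rational(1, 20), A, Add(1, A))))
Add(-21625, Function('q')(Function('y')(-1, -3), Add(Add(60, 37), 46))) = Add(-21625, Add(Rational(-1, 2), Mul(Rational(1, 20), 3, Add(1, 3)))) = Add(-21625, Add(Rational(-1, 2), Mul(Rational(1, 20), 3, 4))) = Add(-21625, Add(Rational(-1, 2), Rational(3, 5))) = Add(-21625, Rational(1, 10)) = Rational(-216249, 10)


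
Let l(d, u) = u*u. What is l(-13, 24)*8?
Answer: 4608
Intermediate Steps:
l(d, u) = u²
l(-13, 24)*8 = 24²*8 = 576*8 = 4608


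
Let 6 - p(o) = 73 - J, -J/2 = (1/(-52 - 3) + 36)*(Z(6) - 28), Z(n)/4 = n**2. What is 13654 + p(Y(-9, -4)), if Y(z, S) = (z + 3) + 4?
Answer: 288157/55 ≈ 5239.2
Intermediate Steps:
Z(n) = 4*n**2
Y(z, S) = 7 + z (Y(z, S) = (3 + z) + 4 = 7 + z)
J = -459128/55 (J = -2*(1/(-52 - 3) + 36)*(4*6**2 - 28) = -2*(1/(-55) + 36)*(4*36 - 28) = -2*(-1/55 + 36)*(144 - 28) = -3958*116/55 = -2*229564/55 = -459128/55 ≈ -8347.8)
p(o) = -462813/55 (p(o) = 6 - (73 - 1*(-459128/55)) = 6 - (73 + 459128/55) = 6 - 1*463143/55 = 6 - 463143/55 = -462813/55)
13654 + p(Y(-9, -4)) = 13654 - 462813/55 = 288157/55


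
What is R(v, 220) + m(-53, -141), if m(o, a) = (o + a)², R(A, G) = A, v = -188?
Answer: 37448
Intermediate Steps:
m(o, a) = (a + o)²
R(v, 220) + m(-53, -141) = -188 + (-141 - 53)² = -188 + (-194)² = -188 + 37636 = 37448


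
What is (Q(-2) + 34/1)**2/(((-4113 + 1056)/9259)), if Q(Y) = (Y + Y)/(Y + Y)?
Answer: -11342275/3057 ≈ -3710.3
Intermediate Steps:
Q(Y) = 1 (Q(Y) = (2*Y)/((2*Y)) = (2*Y)*(1/(2*Y)) = 1)
(Q(-2) + 34/1)**2/(((-4113 + 1056)/9259)) = (1 + 34/1)**2/(((-4113 + 1056)/9259)) = (1 + 34*1)**2/((-3057*1/9259)) = (1 + 34)**2/(-3057/9259) = 35**2*(-9259/3057) = 1225*(-9259/3057) = -11342275/3057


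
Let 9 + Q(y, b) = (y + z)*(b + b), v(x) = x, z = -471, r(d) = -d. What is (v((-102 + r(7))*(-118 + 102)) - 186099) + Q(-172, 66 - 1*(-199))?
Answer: -525154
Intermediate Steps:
Q(y, b) = -9 + 2*b*(-471 + y) (Q(y, b) = -9 + (y - 471)*(b + b) = -9 + (-471 + y)*(2*b) = -9 + 2*b*(-471 + y))
(v((-102 + r(7))*(-118 + 102)) - 186099) + Q(-172, 66 - 1*(-199)) = ((-102 - 1*7)*(-118 + 102) - 186099) + (-9 - 942*(66 - 1*(-199)) + 2*(66 - 1*(-199))*(-172)) = ((-102 - 7)*(-16) - 186099) + (-9 - 942*(66 + 199) + 2*(66 + 199)*(-172)) = (-109*(-16) - 186099) + (-9 - 942*265 + 2*265*(-172)) = (1744 - 186099) + (-9 - 249630 - 91160) = -184355 - 340799 = -525154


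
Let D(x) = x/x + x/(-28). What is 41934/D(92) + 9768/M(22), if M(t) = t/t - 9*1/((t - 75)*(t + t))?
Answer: -161354421/18728 ≈ -8615.7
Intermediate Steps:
M(t) = 1 - 9/(2*t*(-75 + t)) (M(t) = 1 - 9*1/(2*t*(-75 + t)) = 1 - 9/(2*t*(-75 + t)))
D(x) = 1 - x/28 (D(x) = 1 + x*(-1/28) = 1 - x/28)
41934/D(92) + 9768/M(22) = 41934/(1 - 1/28*92) + 9768/(((-9/2 + 22² - 75*22)/(22*(-75 + 22)))) = 41934/(1 - 23/7) + 9768/(((1/22)*(-9/2 + 484 - 1650)/(-53))) = 41934/(-16/7) + 9768/(((1/22)*(-1/53)*(-2341/2))) = 41934*(-7/16) + 9768/(2341/2332) = -146769/8 + 9768*(2332/2341) = -146769/8 + 22778976/2341 = -161354421/18728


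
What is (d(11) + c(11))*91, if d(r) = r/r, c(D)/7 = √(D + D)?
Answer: 91 + 637*√22 ≈ 3078.8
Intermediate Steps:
c(D) = 7*√2*√D (c(D) = 7*√(D + D) = 7*√(2*D) = 7*(√2*√D) = 7*√2*√D)
d(r) = 1
(d(11) + c(11))*91 = (1 + 7*√2*√11)*91 = (1 + 7*√22)*91 = 91 + 637*√22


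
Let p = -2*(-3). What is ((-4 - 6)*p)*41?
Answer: -2460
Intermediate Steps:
p = 6
((-4 - 6)*p)*41 = ((-4 - 6)*6)*41 = -10*6*41 = -60*41 = -2460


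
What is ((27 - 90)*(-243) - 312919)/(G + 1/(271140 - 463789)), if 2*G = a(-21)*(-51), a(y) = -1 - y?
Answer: 57334268890/98250991 ≈ 583.55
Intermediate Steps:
G = -510 (G = ((-1 - 1*(-21))*(-51))/2 = ((-1 + 21)*(-51))/2 = (20*(-51))/2 = (1/2)*(-1020) = -510)
((27 - 90)*(-243) - 312919)/(G + 1/(271140 - 463789)) = ((27 - 90)*(-243) - 312919)/(-510 + 1/(271140 - 463789)) = (-63*(-243) - 312919)/(-510 + 1/(-192649)) = (15309 - 312919)/(-510 - 1/192649) = -297610/(-98250991/192649) = -297610*(-192649/98250991) = 57334268890/98250991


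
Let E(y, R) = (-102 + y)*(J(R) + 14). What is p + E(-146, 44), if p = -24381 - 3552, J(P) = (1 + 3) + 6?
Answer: -33885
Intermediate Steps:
J(P) = 10 (J(P) = 4 + 6 = 10)
E(y, R) = -2448 + 24*y (E(y, R) = (-102 + y)*(10 + 14) = (-102 + y)*24 = -2448 + 24*y)
p = -27933
p + E(-146, 44) = -27933 + (-2448 + 24*(-146)) = -27933 + (-2448 - 3504) = -27933 - 5952 = -33885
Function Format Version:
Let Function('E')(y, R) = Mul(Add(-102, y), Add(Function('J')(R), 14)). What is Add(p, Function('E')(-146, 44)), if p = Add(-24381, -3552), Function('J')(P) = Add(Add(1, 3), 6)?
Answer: -33885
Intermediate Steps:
Function('J')(P) = 10 (Function('J')(P) = Add(4, 6) = 10)
Function('E')(y, R) = Add(-2448, Mul(24, y)) (Function('E')(y, R) = Mul(Add(-102, y), Add(10, 14)) = Mul(Add(-102, y), 24) = Add(-2448, Mul(24, y)))
p = -27933
Add(p, Function('E')(-146, 44)) = Add(-27933, Add(-2448, Mul(24, -146))) = Add(-27933, Add(-2448, -3504)) = Add(-27933, -5952) = -33885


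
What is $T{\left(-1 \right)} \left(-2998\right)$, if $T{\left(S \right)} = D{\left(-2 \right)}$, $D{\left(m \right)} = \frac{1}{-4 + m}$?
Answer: $\frac{1499}{3} \approx 499.67$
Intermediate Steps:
$T{\left(S \right)} = - \frac{1}{6}$ ($T{\left(S \right)} = \frac{1}{-4 - 2} = \frac{1}{-6} = - \frac{1}{6}$)
$T{\left(-1 \right)} \left(-2998\right) = \left(- \frac{1}{6}\right) \left(-2998\right) = \frac{1499}{3}$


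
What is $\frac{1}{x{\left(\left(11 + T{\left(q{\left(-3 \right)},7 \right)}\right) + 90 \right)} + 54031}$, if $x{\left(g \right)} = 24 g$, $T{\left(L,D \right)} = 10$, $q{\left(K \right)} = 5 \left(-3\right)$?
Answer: $\frac{1}{56695} \approx 1.7638 \cdot 10^{-5}$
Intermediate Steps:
$q{\left(K \right)} = -15$
$\frac{1}{x{\left(\left(11 + T{\left(q{\left(-3 \right)},7 \right)}\right) + 90 \right)} + 54031} = \frac{1}{24 \left(\left(11 + 10\right) + 90\right) + 54031} = \frac{1}{24 \left(21 + 90\right) + 54031} = \frac{1}{24 \cdot 111 + 54031} = \frac{1}{2664 + 54031} = \frac{1}{56695}$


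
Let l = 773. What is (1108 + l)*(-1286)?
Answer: -2418966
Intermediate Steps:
(1108 + l)*(-1286) = (1108 + 773)*(-1286) = 1881*(-1286) = -2418966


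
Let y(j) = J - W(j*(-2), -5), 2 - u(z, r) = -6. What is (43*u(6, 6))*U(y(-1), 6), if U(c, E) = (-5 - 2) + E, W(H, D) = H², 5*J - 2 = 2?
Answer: -344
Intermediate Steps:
J = ⅘ (J = ⅖ + (⅕)*2 = ⅖ + ⅖ = ⅘ ≈ 0.80000)
u(z, r) = 8 (u(z, r) = 2 - 1*(-6) = 2 + 6 = 8)
y(j) = ⅘ - 4*j² (y(j) = ⅘ - (j*(-2))² = ⅘ - (-2*j)² = ⅘ - 4*j²)
U(c, E) = -7 + E
(43*u(6, 6))*U(y(-1), 6) = (43*8)*(-7 + 6) = 344*(-1) = -344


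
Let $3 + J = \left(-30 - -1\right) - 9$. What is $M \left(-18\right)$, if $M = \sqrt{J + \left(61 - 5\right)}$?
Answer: $- 18 \sqrt{15} \approx -69.714$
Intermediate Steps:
$J = -41$ ($J = -3 - 38 = -41$)
$M = \sqrt{15}$ ($M = \sqrt{-41 + \left(61 - 5\right)} = \sqrt{-41 + 56} = \sqrt{15} \approx 3.873$)
$M \left(-18\right) = \sqrt{15} \left(-18\right) = - 18 \sqrt{15}$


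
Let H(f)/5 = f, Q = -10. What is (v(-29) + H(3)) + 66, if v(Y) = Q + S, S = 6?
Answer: 77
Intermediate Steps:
H(f) = 5*f
v(Y) = -4 (v(Y) = -10 + 6 = -4)
(v(-29) + H(3)) + 66 = (-4 + 5*3) + 66 = (-4 + 15) + 66 = 11 + 66 = 77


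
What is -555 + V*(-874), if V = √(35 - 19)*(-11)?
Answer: 37901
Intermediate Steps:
V = -44 (V = √16*(-11) = 4*(-11) = -44)
-555 + V*(-874) = -555 - 44*(-874) = -555 + 38456 = 37901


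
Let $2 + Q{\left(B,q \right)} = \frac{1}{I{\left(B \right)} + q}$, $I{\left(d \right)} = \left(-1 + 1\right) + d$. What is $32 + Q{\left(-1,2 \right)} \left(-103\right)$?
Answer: $135$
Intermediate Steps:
$I{\left(d \right)} = d$ ($I{\left(d \right)} = 0 + d = d$)
$Q{\left(B,q \right)} = -2 + \frac{1}{B + q}$
$32 + Q{\left(-1,2 \right)} \left(-103\right) = 32 + \frac{1 - -2 - 4}{-1 + 2} \left(-103\right) = 32 + \frac{1 + 2 - 4}{1} \left(-103\right) = 32 + 1 \left(-1\right) \left(-103\right) = 32 - -103 = 32 + 103 = 135$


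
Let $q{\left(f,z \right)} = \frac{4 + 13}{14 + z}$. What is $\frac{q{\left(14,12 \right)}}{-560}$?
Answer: $- \frac{17}{14560} \approx -0.0011676$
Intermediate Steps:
$q{\left(f,z \right)} = \frac{17}{14 + z}$
$\frac{q{\left(14,12 \right)}}{-560} = \frac{17 \frac{1}{14 + 12}}{-560} = \frac{17}{26} \left(- \frac{1}{560}\right) = - \frac{17}{14560}$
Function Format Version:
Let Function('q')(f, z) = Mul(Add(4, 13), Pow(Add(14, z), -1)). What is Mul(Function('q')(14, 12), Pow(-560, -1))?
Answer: Rational(-17, 14560) ≈ -0.0011676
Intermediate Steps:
Function('q')(f, z) = Mul(17, Pow(Add(14, z), -1))
Mul(Function('q')(14, 12), Pow(-560, -1)) = Mul(Mul(17, Pow(Add(14, 12), -1)), Pow(-560, -1)) = Mul(Mul(17, Pow(26, -1)), Rational(-1, 560)) = Mul(Mul(17, Rational(1, 26)), Rational(-1, 560)) = Mul(Rational(17, 26), Rational(-1, 560)) = Rational(-17, 14560)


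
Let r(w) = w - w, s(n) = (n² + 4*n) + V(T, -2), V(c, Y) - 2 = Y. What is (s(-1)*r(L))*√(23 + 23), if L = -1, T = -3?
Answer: 0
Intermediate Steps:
V(c, Y) = 2 + Y
s(n) = n² + 4*n (s(n) = (n² + 4*n) + (2 - 2) = (n² + 4*n) + 0 = n² + 4*n)
r(w) = 0
(s(-1)*r(L))*√(23 + 23) = (-(4 - 1)*0)*√(23 + 23) = (-1*3*0)*√46 = (-3*0)*√46 = 0*√46 = 0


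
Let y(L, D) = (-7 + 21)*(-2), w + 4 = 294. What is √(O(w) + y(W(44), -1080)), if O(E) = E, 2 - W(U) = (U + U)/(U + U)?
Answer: √262 ≈ 16.186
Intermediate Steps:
w = 290 (w = -4 + 294 = 290)
W(U) = 1 (W(U) = 2 - (U + U)/(U + U) = 2 - 2*U/(2*U) = 2 - 2*U*1/(2*U) = 2 - 1*1 = 2 - 1 = 1)
y(L, D) = -28 (y(L, D) = 14*(-2) = -28)
√(O(w) + y(W(44), -1080)) = √(290 - 28) = √262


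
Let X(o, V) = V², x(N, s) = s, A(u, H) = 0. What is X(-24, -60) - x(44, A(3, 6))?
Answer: 3600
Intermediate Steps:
X(-24, -60) - x(44, A(3, 6)) = (-60)² - 1*0 = 3600 + 0 = 3600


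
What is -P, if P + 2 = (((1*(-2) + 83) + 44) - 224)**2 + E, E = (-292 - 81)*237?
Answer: 78602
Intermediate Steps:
E = -88401 (E = -373*237 = -88401)
P = -78602 (P = -2 + ((((1*(-2) + 83) + 44) - 224)**2 - 88401) = -2 + ((((-2 + 83) + 44) - 224)**2 - 88401) = -2 + (((81 + 44) - 224)**2 - 88401) = -2 + ((125 - 224)**2 - 88401) = -2 + ((-99)**2 - 88401) = -2 + (9801 - 88401) = -2 - 78600 = -78602)
-P = -1*(-78602) = 78602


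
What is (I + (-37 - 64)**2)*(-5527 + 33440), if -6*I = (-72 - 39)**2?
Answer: 454842335/2 ≈ 2.2742e+8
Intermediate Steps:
I = -4107/2 (I = -(-72 - 39)**2/6 = -1/6*(-111)**2 = -1/6*12321 = -4107/2 ≈ -2053.5)
(I + (-37 - 64)**2)*(-5527 + 33440) = (-4107/2 + (-37 - 64)**2)*(-5527 + 33440) = (-4107/2 + (-101)**2)*27913 = (-4107/2 + 10201)*27913 = (16295/2)*27913 = 454842335/2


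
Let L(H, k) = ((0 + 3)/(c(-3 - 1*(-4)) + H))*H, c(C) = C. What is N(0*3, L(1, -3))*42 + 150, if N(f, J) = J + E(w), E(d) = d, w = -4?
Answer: 45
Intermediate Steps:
L(H, k) = 3*H/(1 + H) (L(H, k) = ((0 + 3)/((-3 - 1*(-4)) + H))*H = (3/((-3 + 4) + H))*H = (3/(1 + H))*H = 3*H/(1 + H))
N(f, J) = -4 + J (N(f, J) = J - 4 = -4 + J)
N(0*3, L(1, -3))*42 + 150 = (-4 + 3*1/(1 + 1))*42 + 150 = (-4 + 3*1/2)*42 + 150 = (-4 + 3*1*(½))*42 + 150 = (-4 + 3/2)*42 + 150 = -5/2*42 + 150 = -105 + 150 = 45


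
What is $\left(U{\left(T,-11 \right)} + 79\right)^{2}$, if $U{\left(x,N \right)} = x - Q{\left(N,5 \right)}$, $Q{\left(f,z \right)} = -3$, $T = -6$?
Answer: $5776$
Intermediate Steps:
$U{\left(x,N \right)} = 3 + x$ ($U{\left(x,N \right)} = x - -3 = x + 3 = 3 + x$)
$\left(U{\left(T,-11 \right)} + 79\right)^{2} = \left(\left(3 - 6\right) + 79\right)^{2} = \left(-3 + 79\right)^{2} = 76^{2} = 5776$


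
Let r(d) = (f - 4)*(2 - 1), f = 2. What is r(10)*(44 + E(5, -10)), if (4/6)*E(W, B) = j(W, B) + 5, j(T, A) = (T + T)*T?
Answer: -253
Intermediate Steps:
j(T, A) = 2*T² (j(T, A) = (2*T)*T = 2*T²)
E(W, B) = 15/2 + 3*W² (E(W, B) = 3*(2*W² + 5)/2 = 3*(5 + 2*W²)/2 = 15/2 + 3*W²)
r(d) = -2 (r(d) = (2 - 4)*(2 - 1) = -2*1 = -2)
r(10)*(44 + E(5, -10)) = -2*(44 + (15/2 + 3*5²)) = -2*(44 + (15/2 + 3*25)) = -2*(44 + (15/2 + 75)) = -2*(44 + 165/2) = -2*253/2 = -253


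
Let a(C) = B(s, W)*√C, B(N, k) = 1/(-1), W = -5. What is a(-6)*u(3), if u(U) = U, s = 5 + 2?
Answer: -3*I*√6 ≈ -7.3485*I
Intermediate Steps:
s = 7
B(N, k) = -1
a(C) = -√C
a(-6)*u(3) = -√(-6)*3 = -I*√6*3 = -3*I*√6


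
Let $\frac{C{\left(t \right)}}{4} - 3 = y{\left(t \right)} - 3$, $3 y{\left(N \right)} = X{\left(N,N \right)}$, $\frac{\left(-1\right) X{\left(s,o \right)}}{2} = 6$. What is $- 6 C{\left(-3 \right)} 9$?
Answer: $864$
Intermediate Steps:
$X{\left(s,o \right)} = -12$ ($X{\left(s,o \right)} = \left(-2\right) 6 = -12$)
$y{\left(N \right)} = -4$ ($y{\left(N \right)} = \frac{1}{3} \left(-12\right) = -4$)
$C{\left(t \right)} = -16$ ($C{\left(t \right)} = 12 + 4 \left(-4 - 3\right) = 12 + 4 \left(-7\right) = 12 - 28 = -16$)
$- 6 C{\left(-3 \right)} 9 = \left(-6\right) \left(-16\right) 9 = 96 \cdot 9 = 864$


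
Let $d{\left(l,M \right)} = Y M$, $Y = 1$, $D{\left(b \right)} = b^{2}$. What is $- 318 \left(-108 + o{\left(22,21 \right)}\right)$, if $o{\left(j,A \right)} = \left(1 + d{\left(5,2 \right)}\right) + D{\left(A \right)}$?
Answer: $-106848$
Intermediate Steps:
$d{\left(l,M \right)} = M$ ($d{\left(l,M \right)} = 1 M = M$)
$o{\left(j,A \right)} = 3 + A^{2}$ ($o{\left(j,A \right)} = \left(1 + 2\right) + A^{2} = 3 + A^{2}$)
$- 318 \left(-108 + o{\left(22,21 \right)}\right) = - 318 \left(-108 + \left(3 + 21^{2}\right)\right) = - 318 \left(-108 + \left(3 + 441\right)\right) = - 318 \left(-108 + 444\right) = \left(-318\right) 336 = -106848$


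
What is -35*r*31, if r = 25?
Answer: -27125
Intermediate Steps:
-35*r*31 = -35*25*31 = -875*31 = -27125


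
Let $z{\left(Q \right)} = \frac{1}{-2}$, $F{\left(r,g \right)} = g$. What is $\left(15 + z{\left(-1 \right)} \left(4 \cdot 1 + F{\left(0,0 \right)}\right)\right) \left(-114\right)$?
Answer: $-1482$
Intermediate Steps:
$z{\left(Q \right)} = - \frac{1}{2}$
$\left(15 + z{\left(-1 \right)} \left(4 \cdot 1 + F{\left(0,0 \right)}\right)\right) \left(-114\right) = \left(15 - \frac{4 \cdot 1 + 0}{2}\right) \left(-114\right) = \left(15 - \frac{4 + 0}{2}\right) \left(-114\right) = \left(15 - 2\right) \left(-114\right) = 13 \left(-114\right) = -1482$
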